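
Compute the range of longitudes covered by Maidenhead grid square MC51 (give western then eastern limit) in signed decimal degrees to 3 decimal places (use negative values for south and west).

Field M=12, C=2: +12·20° lon, +2·10° lat → SW at lon 60°, lat -70°.
Square 5, 1: +5·2° lon, +1·1° lat → SW at lon 70°, lat -69°.
Cell spans 2° lon × 1° lat.
west 70.000, east 72.000.

70.000, 72.000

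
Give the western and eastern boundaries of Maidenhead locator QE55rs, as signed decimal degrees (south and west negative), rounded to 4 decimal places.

151.4167, 151.5000

Field Q=16, E=4: +16·20° lon, +4·10° lat → SW at lon 140°, lat -50°.
Square 5, 5: +5·2° lon, +5·1° lat → SW at lon 150°, lat -45°.
Subsquare r=17, s=18: +17·0.0833333° lon, +18·0.0416667° lat → SW at lon 151.417°, lat -44.25°.
Cell spans 0.0833333° lon × 0.0416667° lat.
west 151.4167, east 151.5000.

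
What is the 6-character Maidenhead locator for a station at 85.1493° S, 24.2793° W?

Shift to the Maidenhead origin (180°W, 90°S): lon 155.7207, lat 4.8507.
Field: lon ⌊155.7207/20⌋ = 7 → H; lat ⌊4.8507/10⌋ = 0 → A.
Square: lon ⌊15.7207/2⌋ = 7; lat ⌊4.8507/1⌋ = 4.
Subsquare: lon ⌊1.7207/0.0833333⌋ = 20 → u; lat ⌊0.8507/0.0416667⌋ = 20 → u.

HA74uu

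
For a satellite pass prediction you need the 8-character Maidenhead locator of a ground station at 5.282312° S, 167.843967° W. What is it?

Offset from 180°W / 90°S: lon 12.15603°, lat 84.71769°.
Field: 12.15603/20 → 0 → A, 84.71769/10 → 8 → I; chars AI.
Square: 12.15603/2 → 6, 4.71769/1 → 4; chars 64.
Subsquare: 0.15603/0.0833333 → 1 → b, 0.71769/0.0416667 → 17 → r; chars br.
Extended square: 0.07270/0.00833333 → 8, 0.00935/0.00416667 → 2; chars 82.

AI64br82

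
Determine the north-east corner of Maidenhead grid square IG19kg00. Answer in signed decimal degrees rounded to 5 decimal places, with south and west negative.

-20.74583, -17.15833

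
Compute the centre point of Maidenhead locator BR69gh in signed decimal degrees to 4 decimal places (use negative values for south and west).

89.3125, -147.4583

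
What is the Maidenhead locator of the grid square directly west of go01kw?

GO01jw

Longitude subsquare k = 10; −1 → 9 = j.
The latitude characters are unchanged.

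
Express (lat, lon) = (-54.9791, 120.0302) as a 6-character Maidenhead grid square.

PD05aa

Shift to the Maidenhead origin (180°W, 90°S): lon 300.0302, lat 35.0209.
Field (20°×10°, letters A–R): lon ⌊300.0302/20⌋ = 15 → P; lat ⌊35.0209/10⌋ = 3 → D.
Square (2°×1°, digits 0–9): lon ⌊0.0302/2⌋ = 0; lat ⌊5.0209/1⌋ = 5.
Subsquare (5′×2.5′, letters a–x): lon ⌊0.0302/0.0833333⌋ = 0 → a; lat ⌊0.0209/0.0416667⌋ = 0 → a.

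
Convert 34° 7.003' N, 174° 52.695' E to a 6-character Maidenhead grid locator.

RM74kc

Add 180° to longitude and 90° to latitude: 354.8782, 124.1167.
Field: lon ⌊354.8782/20⌋ = 17 → R; lat ⌊124.1167/10⌋ = 12 → M.
Square: lon ⌊14.8782/2⌋ = 7; lat ⌊4.1167/1⌋ = 4.
Subsquare: lon ⌊0.8782/0.0833333⌋ = 10 → k; lat ⌊0.1167/0.0416667⌋ = 2 → c.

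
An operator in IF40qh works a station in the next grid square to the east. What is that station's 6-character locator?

IF40rh

Longitude subsquare q = 16; +1 → 17 = r.
The latitude characters are unchanged.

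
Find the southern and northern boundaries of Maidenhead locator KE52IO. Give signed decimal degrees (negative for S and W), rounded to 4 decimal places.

-47.4167, -47.3750

Field K=10, E=4: +10·20° lon, +4·10° lat → SW at lon 20°, lat -50°.
Square 5, 2: +5·2° lon, +2·1° lat → SW at lon 30°, lat -48°.
Subsquare i=8, o=14: +8·0.0833333° lon, +14·0.0416667° lat → SW at lon 30.6667°, lat -47.4167°.
Cell spans 0.0833333° lon × 0.0416667° lat.
south -47.4167, north -47.3750.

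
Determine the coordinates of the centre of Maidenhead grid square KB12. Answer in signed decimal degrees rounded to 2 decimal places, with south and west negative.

Field K=10, B=1: +10·20° lon, +1·10° lat → SW at lon 20°, lat -80°.
Square 1, 2: +1·2° lon, +2·1° lat → SW at lon 22°, lat -78°.
Cell spans 2° lon × 1° lat. Centre is SW corner plus half of each.
latitude -77.50, longitude 23.00.

-77.50, 23.00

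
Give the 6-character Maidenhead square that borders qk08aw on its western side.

PK98xw

Longitude subsquare a = 0; −1 → -1, wraps to 23 = x, carry into square.
Longitude square 0; −1 → -1, wraps to 9, carry into field.
Longitude field Q = 16; −1 → 15 = P.
The latitude characters are unchanged.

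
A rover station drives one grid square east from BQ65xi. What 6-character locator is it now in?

BQ75ai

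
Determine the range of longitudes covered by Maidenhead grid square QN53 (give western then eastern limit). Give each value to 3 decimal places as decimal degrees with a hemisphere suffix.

Field Q=16, N=13: +16·20° lon, +13·10° lat → SW at lon 140°, lat 40°.
Square 5, 3: +5·2° lon, +3·1° lat → SW at lon 150°, lat 43°.
Cell spans 2° lon × 1° lat.
west 150.000° E, east 152.000° E.

150.000° E, 152.000° E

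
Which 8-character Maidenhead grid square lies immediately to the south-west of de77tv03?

DE77sv92

Longitude extended square 0; −1 → -1, wraps to 9, carry into subsquare.
Longitude subsquare t = 19; −1 → 18 = s.
Latitude extended square 3; −1 → 2.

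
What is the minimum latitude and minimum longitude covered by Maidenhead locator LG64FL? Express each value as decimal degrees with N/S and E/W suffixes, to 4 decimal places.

25.5417° S, 52.4167° E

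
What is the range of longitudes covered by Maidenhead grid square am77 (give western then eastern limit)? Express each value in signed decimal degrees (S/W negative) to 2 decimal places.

-166.00, -164.00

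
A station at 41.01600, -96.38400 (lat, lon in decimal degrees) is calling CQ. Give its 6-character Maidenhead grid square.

Shift to the Maidenhead origin (180°W, 90°S): lon 83.6160, lat 131.0160.
Field (20°×10°, letters A–R): lon ⌊83.6160/20⌋ = 4 → E; lat ⌊131.0160/10⌋ = 13 → N.
Square (2°×1°, digits 0–9): lon ⌊3.6160/2⌋ = 1; lat ⌊1.0160/1⌋ = 1.
Subsquare (5′×2.5′, letters a–x): lon ⌊1.6160/0.0833333⌋ = 19 → t; lat ⌊0.0160/0.0416667⌋ = 0 → a.

EN11ta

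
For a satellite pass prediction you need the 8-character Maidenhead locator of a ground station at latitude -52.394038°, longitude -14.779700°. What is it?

ID27oo65

Add 180° to longitude and 90° to latitude: 165.22030, 37.60596.
Field: lon ⌊165.22030/20⌋ = 8 → I; lat ⌊37.60596/10⌋ = 3 → D.
Square: lon ⌊5.22030/2⌋ = 2; lat ⌊7.60596/1⌋ = 7.
Subsquare: lon ⌊1.22030/0.0833333⌋ = 14 → o; lat ⌊0.60596/0.0416667⌋ = 14 → o.
Extended square: lon ⌊0.05363/0.00833333⌋ = 6; lat ⌊0.02263/0.00416667⌋ = 5.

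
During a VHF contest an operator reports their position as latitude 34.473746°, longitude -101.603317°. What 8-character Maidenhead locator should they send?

DM94el73

Offset from 180°W / 90°S: lon 78.39668°, lat 124.47375°.
Field: 78.39668/20 → 3 → D, 124.47375/10 → 12 → M; chars DM.
Square: 18.39668/2 → 9, 4.47375/1 → 4; chars 94.
Subsquare: 0.39668/0.0833333 → 4 → e, 0.47375/0.0416667 → 11 → l; chars el.
Extended square: 0.06335/0.00833333 → 7, 0.01541/0.00416667 → 3; chars 73.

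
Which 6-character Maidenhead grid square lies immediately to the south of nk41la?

NK40lx

Latitude subsquare a = 0; −1 → -1, wraps to 23 = x, carry into square.
Latitude square 1; −1 → 0.
The longitude characters are unchanged.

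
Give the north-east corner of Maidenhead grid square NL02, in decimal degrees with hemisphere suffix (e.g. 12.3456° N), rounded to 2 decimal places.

Field N=13, L=11: +13·20° lon, +11·10° lat → SW at lon 80°, lat 20°.
Square 0, 2: +0·2° lon, +2·1° lat → SW at lon 80°, lat 22°.
Cell spans 2° lon × 1° lat. NE corner is SW corner plus one full cell.
latitude 23.00° N, longitude 82.00° E.

23.00° N, 82.00° E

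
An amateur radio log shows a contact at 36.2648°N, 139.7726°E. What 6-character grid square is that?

PM96vg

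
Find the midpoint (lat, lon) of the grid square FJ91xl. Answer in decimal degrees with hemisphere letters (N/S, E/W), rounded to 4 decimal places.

Field F=5, J=9: +5·20° lon, +9·10° lat → SW at lon -80°, lat 0°.
Square 9, 1: +9·2° lon, +1·1° lat → SW at lon -62°, lat 1°.
Subsquare x=23, l=11: +23·0.0833333° lon, +11·0.0416667° lat → SW at lon -60.0833°, lat 1.45833°.
Cell spans 0.0833333° lon × 0.0416667° lat. Centre is SW corner plus half of each.
latitude 1.4792° N, longitude 60.0417° W.

1.4792° N, 60.0417° W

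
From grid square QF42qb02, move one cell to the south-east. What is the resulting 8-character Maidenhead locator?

QF42qb11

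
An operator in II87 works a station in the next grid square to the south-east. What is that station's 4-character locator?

II96

Longitude square 8; +1 → 9.
Latitude square 7; −1 → 6.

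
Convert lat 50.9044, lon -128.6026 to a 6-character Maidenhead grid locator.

CO50qv

Offset from 180°W / 90°S: lon 51.3974°, lat 140.9044°.
Field: lon ⌊51.3974/20⌋ = 2 → C; lat ⌊140.9044/10⌋ = 14 → O.
Square: lon ⌊11.3974/2⌋ = 5; lat ⌊0.9044/1⌋ = 0.
Subsquare: lon ⌊1.3974/0.0833333⌋ = 16 → q; lat ⌊0.9044/0.0416667⌋ = 21 → v.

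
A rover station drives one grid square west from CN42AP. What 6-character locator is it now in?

CN32xp

Longitude subsquare a = 0; −1 → -1, wraps to 23 = x, carry into square.
Longitude square 4; −1 → 3.
The latitude characters are unchanged.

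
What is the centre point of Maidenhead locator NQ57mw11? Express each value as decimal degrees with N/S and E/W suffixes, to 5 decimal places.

77.92292° N, 91.01250° E

Field N=13, Q=16: +13·20° lon, +16·10° lat → SW at lon 80°, lat 70°.
Square 5, 7: +5·2° lon, +7·1° lat → SW at lon 90°, lat 77°.
Subsquare m=12, w=22: +12·0.0833333° lon, +22·0.0416667° lat → SW at lon 91°, lat 77.9167°.
Extended square 1, 1: +1·0.00833333° lon, +1·0.00416667° lat → SW at lon 91.0083°, lat 77.9208°.
Cell spans 0.00833333° lon × 0.00416667° lat. Centre is SW corner plus half of each.
latitude 77.92292° N, longitude 91.01250° E.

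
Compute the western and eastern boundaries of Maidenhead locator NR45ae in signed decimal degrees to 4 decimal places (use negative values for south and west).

Field N=13, R=17: +13·20° lon, +17·10° lat → SW at lon 80°, lat 80°.
Square 4, 5: +4·2° lon, +5·1° lat → SW at lon 88°, lat 85°.
Subsquare a=0, e=4: +0·0.0833333° lon, +4·0.0416667° lat → SW at lon 88°, lat 85.1667°.
Cell spans 0.0833333° lon × 0.0416667° lat.
west 88.0000, east 88.0833.

88.0000, 88.0833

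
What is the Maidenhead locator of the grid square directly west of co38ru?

CO38qu

Longitude subsquare r = 17; −1 → 16 = q.
The latitude characters are unchanged.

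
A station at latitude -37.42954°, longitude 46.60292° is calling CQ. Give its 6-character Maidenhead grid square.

Shift to the Maidenhead origin (180°W, 90°S): lon 226.6029, lat 52.5705.
Field: 226.6029/20 → 11 → L, 52.5705/10 → 5 → F; chars LF.
Square: 6.6029/2 → 3, 2.5705/1 → 2; chars 32.
Subsquare: 0.6029/0.0833333 → 7 → h, 0.5705/0.0416667 → 13 → n; chars hn.

LF32hn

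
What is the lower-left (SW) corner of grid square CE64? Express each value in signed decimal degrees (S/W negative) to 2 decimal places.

-46.00, -128.00

Field C=2, E=4: +2·20° lon, +4·10° lat → SW at lon -140°, lat -50°.
Square 6, 4: +6·2° lon, +4·1° lat → SW at lon -128°, lat -46°.
latitude -46.00, longitude -128.00.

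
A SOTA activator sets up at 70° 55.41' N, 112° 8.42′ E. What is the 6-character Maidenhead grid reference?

OQ60bw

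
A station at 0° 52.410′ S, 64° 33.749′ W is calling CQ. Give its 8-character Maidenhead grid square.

FI79rd20

Shift to the Maidenhead origin (180°W, 90°S): lon 115.43752, lat 89.12650.
Field: 115.43752/20 → 5 → F, 89.12650/10 → 8 → I; chars FI.
Square: 15.43752/2 → 7, 9.12650/1 → 9; chars 79.
Subsquare: 1.43752/0.0833333 → 17 → r, 0.12650/0.0416667 → 3 → d; chars rd.
Extended square: 0.02085/0.00833333 → 2, 0.00150/0.00416667 → 0; chars 20.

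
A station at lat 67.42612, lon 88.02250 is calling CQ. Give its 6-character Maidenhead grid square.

NP47ak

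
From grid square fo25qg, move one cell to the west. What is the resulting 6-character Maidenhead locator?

Longitude subsquare q = 16; −1 → 15 = p.
The latitude characters are unchanged.

FO25pg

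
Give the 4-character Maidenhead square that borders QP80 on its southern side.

Latitude square 0; −1 → -1, wraps to 9, carry into field.
Latitude field P = 15; −1 → 14 = O.
The longitude characters are unchanged.

QO89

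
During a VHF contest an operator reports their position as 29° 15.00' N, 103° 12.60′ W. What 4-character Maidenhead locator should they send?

DL89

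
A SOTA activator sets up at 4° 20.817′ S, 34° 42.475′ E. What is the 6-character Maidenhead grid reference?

KI75ip

Add 180° to longitude and 90° to latitude: 214.7079, 85.6531.
Field: lon ⌊214.7079/20⌋ = 10 → K; lat ⌊85.6531/10⌋ = 8 → I.
Square: lon ⌊14.7079/2⌋ = 7; lat ⌊5.6531/1⌋ = 5.
Subsquare: lon ⌊0.7079/0.0833333⌋ = 8 → i; lat ⌊0.6531/0.0416667⌋ = 15 → p.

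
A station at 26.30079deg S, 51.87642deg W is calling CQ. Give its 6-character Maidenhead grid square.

GG43bq

Offset from 180°W / 90°S: lon 128.1236°, lat 63.6992°.
Field (20°×10°, letters A–R): 128.1236/20 → 6 → G, 63.6992/10 → 6 → G; chars GG.
Square (2°×1°, digits 0–9): 8.1236/2 → 4, 3.6992/1 → 3; chars 43.
Subsquare (5′×2.5′, letters a–x): 0.1236/0.0833333 → 1 → b, 0.6992/0.0416667 → 16 → q; chars bq.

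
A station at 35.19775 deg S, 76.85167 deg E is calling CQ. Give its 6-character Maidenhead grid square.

Shift to the Maidenhead origin (180°W, 90°S): lon 256.8517, lat 54.8023.
Field (20°×10°, letters A–R): lon ⌊256.8517/20⌋ = 12 → M; lat ⌊54.8023/10⌋ = 5 → F.
Square (2°×1°, digits 0–9): lon ⌊16.8517/2⌋ = 8; lat ⌊4.8023/1⌋ = 4.
Subsquare (5′×2.5′, letters a–x): lon ⌊0.8517/0.0833333⌋ = 10 → k; lat ⌊0.8023/0.0416667⌋ = 19 → t.

MF84kt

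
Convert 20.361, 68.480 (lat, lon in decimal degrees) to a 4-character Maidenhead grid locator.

ML40

Shift to the Maidenhead origin (180°W, 90°S): lon 248.48, lat 110.36.
Field: lon ⌊248.48/20⌋ = 12 → M; lat ⌊110.36/10⌋ = 11 → L.
Square: lon ⌊8.48/2⌋ = 4; lat ⌊0.36/1⌋ = 0.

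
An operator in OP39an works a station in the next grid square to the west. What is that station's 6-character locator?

OP29xn

Longitude subsquare a = 0; −1 → -1, wraps to 23 = x, carry into square.
Longitude square 3; −1 → 2.
The latitude characters are unchanged.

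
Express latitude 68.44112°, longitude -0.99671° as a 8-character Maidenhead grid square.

IP98mk05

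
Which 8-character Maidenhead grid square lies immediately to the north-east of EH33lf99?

EH33mg00

Longitude extended square 9; +1 → 10, wraps to 0, carry into subsquare.
Longitude subsquare l = 11; +1 → 12 = m.
Latitude extended square 9; +1 → 10, wraps to 0, carry into subsquare.
Latitude subsquare f = 5; +1 → 6 = g.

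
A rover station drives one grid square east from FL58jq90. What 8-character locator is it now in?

FL58kq00

Longitude extended square 9; +1 → 10, wraps to 0, carry into subsquare.
Longitude subsquare j = 9; +1 → 10 = k.
The latitude characters are unchanged.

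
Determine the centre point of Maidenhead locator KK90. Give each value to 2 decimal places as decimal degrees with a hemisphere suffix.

10.50° N, 39.00° E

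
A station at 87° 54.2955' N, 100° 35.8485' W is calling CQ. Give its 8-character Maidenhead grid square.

DR97qv87

Offset from 180°W / 90°S: lon 79.40252°, lat 177.90492°.
Field: 79.40252/20 → 3 → D, 177.90492/10 → 17 → R; chars DR.
Square: 19.40252/2 → 9, 7.90492/1 → 7; chars 97.
Subsquare: 1.40252/0.0833333 → 16 → q, 0.90492/0.0416667 → 21 → v; chars qv.
Extended square: 0.06919/0.00833333 → 8, 0.02992/0.00416667 → 7; chars 87.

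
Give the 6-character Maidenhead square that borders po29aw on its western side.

Longitude subsquare a = 0; −1 → -1, wraps to 23 = x, carry into square.
Longitude square 2; −1 → 1.
The latitude characters are unchanged.

PO19xw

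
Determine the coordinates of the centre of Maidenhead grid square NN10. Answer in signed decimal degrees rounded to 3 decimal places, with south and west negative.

Field N=13, N=13: +13·20° lon, +13·10° lat → SW at lon 80°, lat 40°.
Square 1, 0: +1·2° lon, +0·1° lat → SW at lon 82°, lat 40°.
Cell spans 2° lon × 1° lat. Centre is SW corner plus half of each.
latitude 40.500, longitude 83.000.

40.500, 83.000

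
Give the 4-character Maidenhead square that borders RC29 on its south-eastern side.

Longitude square 2; +1 → 3.
Latitude square 9; −1 → 8.

RC38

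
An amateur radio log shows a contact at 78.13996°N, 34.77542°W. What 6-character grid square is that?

HQ28od

Offset from 180°W / 90°S: lon 145.2246°, lat 168.1400°.
Field: 145.2246/20 → 7 → H, 168.1400/10 → 16 → Q; chars HQ.
Square: 5.2246/2 → 2, 8.1400/1 → 8; chars 28.
Subsquare: 1.2246/0.0833333 → 14 → o, 0.1400/0.0416667 → 3 → d; chars od.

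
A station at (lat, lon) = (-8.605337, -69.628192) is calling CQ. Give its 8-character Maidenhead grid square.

FI51ej44

Shift to the Maidenhead origin (180°W, 90°S): lon 110.37181, lat 81.39466.
Field: lon ⌊110.37181/20⌋ = 5 → F; lat ⌊81.39466/10⌋ = 8 → I.
Square: lon ⌊10.37181/2⌋ = 5; lat ⌊1.39466/1⌋ = 1.
Subsquare: lon ⌊0.37181/0.0833333⌋ = 4 → e; lat ⌊0.39466/0.0416667⌋ = 9 → j.
Extended square: lon ⌊0.03847/0.00833333⌋ = 4; lat ⌊0.01966/0.00416667⌋ = 4.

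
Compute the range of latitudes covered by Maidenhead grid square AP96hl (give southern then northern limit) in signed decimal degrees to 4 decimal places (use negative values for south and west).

66.4583, 66.5000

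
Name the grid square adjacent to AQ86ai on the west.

AQ76xi

Longitude subsquare a = 0; −1 → -1, wraps to 23 = x, carry into square.
Longitude square 8; −1 → 7.
The latitude characters are unchanged.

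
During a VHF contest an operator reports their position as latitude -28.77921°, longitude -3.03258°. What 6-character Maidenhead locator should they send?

Offset from 180°W / 90°S: lon 176.9674°, lat 61.2208°.
Field: lon ⌊176.9674/20⌋ = 8 → I; lat ⌊61.2208/10⌋ = 6 → G.
Square: lon ⌊16.9674/2⌋ = 8; lat ⌊1.2208/1⌋ = 1.
Subsquare: lon ⌊0.9674/0.0833333⌋ = 11 → l; lat ⌊0.2208/0.0416667⌋ = 5 → f.

IG81lf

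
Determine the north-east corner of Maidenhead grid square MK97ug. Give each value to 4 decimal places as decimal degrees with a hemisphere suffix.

Field M=12, K=10: +12·20° lon, +10·10° lat → SW at lon 60°, lat 10°.
Square 9, 7: +9·2° lon, +7·1° lat → SW at lon 78°, lat 17°.
Subsquare u=20, g=6: +20·0.0833333° lon, +6·0.0416667° lat → SW at lon 79.6667°, lat 17.25°.
Cell spans 0.0833333° lon × 0.0416667° lat. NE corner is SW corner plus one full cell.
latitude 17.2917° N, longitude 79.7500° E.

17.2917° N, 79.7500° E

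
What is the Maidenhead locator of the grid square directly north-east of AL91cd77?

AL91cd88

Longitude extended square 7; +1 → 8.
Latitude extended square 7; +1 → 8.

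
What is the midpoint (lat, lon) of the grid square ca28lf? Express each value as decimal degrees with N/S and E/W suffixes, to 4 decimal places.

Field C=2, A=0: +2·20° lon, +0·10° lat → SW at lon -140°, lat -90°.
Square 2, 8: +2·2° lon, +8·1° lat → SW at lon -136°, lat -82°.
Subsquare l=11, f=5: +11·0.0833333° lon, +5·0.0416667° lat → SW at lon -135.083°, lat -81.7917°.
Cell spans 0.0833333° lon × 0.0416667° lat. Centre is SW corner plus half of each.
latitude 81.7708° S, longitude 135.0417° W.

81.7708° S, 135.0417° W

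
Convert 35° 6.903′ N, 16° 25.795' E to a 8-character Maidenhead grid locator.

JM85fc17

Add 180° to longitude and 90° to latitude: 196.42992, 125.11505.
Field (20°×10°, letters A–R): 196.42992/20 → 9 → J, 125.11505/10 → 12 → M; chars JM.
Square (2°×1°, digits 0–9): 16.42992/2 → 8, 5.11505/1 → 5; chars 85.
Subsquare (5′×2.5′, letters a–x): 0.42992/0.0833333 → 5 → f, 0.11505/0.0416667 → 2 → c; chars fc.
Extended square (30″×15″, digits 0–9): 0.01325/0.00833333 → 1, 0.03172/0.00416667 → 7; chars 17.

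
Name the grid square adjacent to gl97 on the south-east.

HL06

Longitude square 9; +1 → 10, wraps to 0, carry into field.
Longitude field G = 6; +1 → 7 = H.
Latitude square 7; −1 → 6.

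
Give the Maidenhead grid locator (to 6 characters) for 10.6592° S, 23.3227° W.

HH89ii

Add 180° to longitude and 90° to latitude: 156.6773, 79.3408.
Field (20°×10°, letters A–R): lon ⌊156.6773/20⌋ = 7 → H; lat ⌊79.3408/10⌋ = 7 → H.
Square (2°×1°, digits 0–9): lon ⌊16.6773/2⌋ = 8; lat ⌊9.3408/1⌋ = 9.
Subsquare (5′×2.5′, letters a–x): lon ⌊0.6773/0.0833333⌋ = 8 → i; lat ⌊0.3408/0.0416667⌋ = 8 → i.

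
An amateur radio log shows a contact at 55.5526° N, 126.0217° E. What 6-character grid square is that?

PO35an

Add 180° to longitude and 90° to latitude: 306.0217, 145.5526.
Field: 306.0217/20 → 15 → P, 145.5526/10 → 14 → O; chars PO.
Square: 6.0217/2 → 3, 5.5526/1 → 5; chars 35.
Subsquare: 0.0217/0.0833333 → 0 → a, 0.5526/0.0416667 → 13 → n; chars an.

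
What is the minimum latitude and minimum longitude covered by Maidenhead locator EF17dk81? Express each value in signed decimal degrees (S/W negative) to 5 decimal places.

-32.57917, -97.68333

Field E=4, F=5: +4·20° lon, +5·10° lat → SW at lon -100°, lat -40°.
Square 1, 7: +1·2° lon, +7·1° lat → SW at lon -98°, lat -33°.
Subsquare d=3, k=10: +3·0.0833333° lon, +10·0.0416667° lat → SW at lon -97.75°, lat -32.5833°.
Extended square 8, 1: +8·0.00833333° lon, +1·0.00416667° lat → SW at lon -97.6833°, lat -32.5792°.
latitude -32.57917, longitude -97.68333.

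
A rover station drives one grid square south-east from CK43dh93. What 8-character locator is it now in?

CK43eh02

Longitude extended square 9; +1 → 10, wraps to 0, carry into subsquare.
Longitude subsquare d = 3; +1 → 4 = e.
Latitude extended square 3; −1 → 2.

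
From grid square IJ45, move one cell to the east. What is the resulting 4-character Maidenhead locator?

Longitude square 4; +1 → 5.
The latitude characters are unchanged.

IJ55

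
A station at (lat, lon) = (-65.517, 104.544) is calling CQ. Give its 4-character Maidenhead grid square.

Add 180° to longitude and 90° to latitude: 284.54, 24.48.
Field: 284.54/20 → 14 → O, 24.48/10 → 2 → C; chars OC.
Square: 4.54/2 → 2, 4.48/1 → 4; chars 24.

OC24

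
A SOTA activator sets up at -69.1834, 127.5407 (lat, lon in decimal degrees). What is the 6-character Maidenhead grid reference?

Add 180° to longitude and 90° to latitude: 307.5407, 20.8166.
Field: lon ⌊307.5407/20⌋ = 15 → P; lat ⌊20.8166/10⌋ = 2 → C.
Square: lon ⌊7.5407/2⌋ = 3; lat ⌊0.8166/1⌋ = 0.
Subsquare: lon ⌊1.5407/0.0833333⌋ = 18 → s; lat ⌊0.8166/0.0416667⌋ = 19 → t.

PC30st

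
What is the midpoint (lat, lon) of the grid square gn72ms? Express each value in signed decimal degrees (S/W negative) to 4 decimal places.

42.7708, -44.9583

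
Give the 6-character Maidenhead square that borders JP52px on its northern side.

Latitude subsquare x = 23; +1 → 24, wraps to 0 = a, carry into square.
Latitude square 2; +1 → 3.
The longitude characters are unchanged.

JP53pa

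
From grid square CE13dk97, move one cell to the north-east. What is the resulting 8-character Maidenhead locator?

Longitude extended square 9; +1 → 10, wraps to 0, carry into subsquare.
Longitude subsquare d = 3; +1 → 4 = e.
Latitude extended square 7; +1 → 8.

CE13ek08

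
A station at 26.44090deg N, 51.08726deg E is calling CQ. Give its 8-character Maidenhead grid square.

LL56nk05

Offset from 180°W / 90°S: lon 231.08726°, lat 116.44090°.
Field: 231.08726/20 → 11 → L, 116.44090/10 → 11 → L; chars LL.
Square: 11.08726/2 → 5, 6.44090/1 → 6; chars 56.
Subsquare: 1.08726/0.0833333 → 13 → n, 0.44090/0.0416667 → 10 → k; chars nk.
Extended square: 0.00393/0.00833333 → 0, 0.02423/0.00416667 → 5; chars 05.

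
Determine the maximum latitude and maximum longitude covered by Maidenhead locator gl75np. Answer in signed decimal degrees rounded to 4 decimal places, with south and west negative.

25.6667, -44.8333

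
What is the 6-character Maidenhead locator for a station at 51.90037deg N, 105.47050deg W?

DO71gv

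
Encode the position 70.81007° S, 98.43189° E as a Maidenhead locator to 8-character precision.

NB99fe15

Shift to the Maidenhead origin (180°W, 90°S): lon 278.43189, lat 19.18993.
Field: lon ⌊278.43189/20⌋ = 13 → N; lat ⌊19.18993/10⌋ = 1 → B.
Square: lon ⌊18.43189/2⌋ = 9; lat ⌊9.18993/1⌋ = 9.
Subsquare: lon ⌊0.43189/0.0833333⌋ = 5 → f; lat ⌊0.18993/0.0416667⌋ = 4 → e.
Extended square: lon ⌊0.01522/0.00833333⌋ = 1; lat ⌊0.02326/0.00416667⌋ = 5.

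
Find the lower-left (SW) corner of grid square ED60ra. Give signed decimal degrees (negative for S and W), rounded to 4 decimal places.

Field E=4, D=3: +4·20° lon, +3·10° lat → SW at lon -100°, lat -60°.
Square 6, 0: +6·2° lon, +0·1° lat → SW at lon -88°, lat -60°.
Subsquare r=17, a=0: +17·0.0833333° lon, +0·0.0416667° lat → SW at lon -86.5833°, lat -60°.
latitude -60.0000, longitude -86.5833.

-60.0000, -86.5833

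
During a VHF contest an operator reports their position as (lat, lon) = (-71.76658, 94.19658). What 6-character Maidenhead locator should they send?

Offset from 180°W / 90°S: lon 274.1966°, lat 18.2334°.
Field (20°×10°, letters A–R): lon ⌊274.1966/20⌋ = 13 → N; lat ⌊18.2334/10⌋ = 1 → B.
Square (2°×1°, digits 0–9): lon ⌊14.1966/2⌋ = 7; lat ⌊8.2334/1⌋ = 8.
Subsquare (5′×2.5′, letters a–x): lon ⌊0.1966/0.0833333⌋ = 2 → c; lat ⌊0.2334/0.0416667⌋ = 5 → f.

NB78cf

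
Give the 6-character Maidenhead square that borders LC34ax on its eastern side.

LC34bx

Longitude subsquare a = 0; +1 → 1 = b.
The latitude characters are unchanged.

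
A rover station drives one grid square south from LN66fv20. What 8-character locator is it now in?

Latitude extended square 0; −1 → -1, wraps to 9, carry into subsquare.
Latitude subsquare v = 21; −1 → 20 = u.
The longitude characters are unchanged.

LN66fu29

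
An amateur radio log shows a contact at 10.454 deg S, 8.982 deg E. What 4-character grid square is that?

Offset from 180°W / 90°S: lon 188.98°, lat 79.55°.
Field (20°×10°, letters A–R): lon ⌊188.98/20⌋ = 9 → J; lat ⌊79.55/10⌋ = 7 → H.
Square (2°×1°, digits 0–9): lon ⌊8.98/2⌋ = 4; lat ⌊9.55/1⌋ = 9.

JH49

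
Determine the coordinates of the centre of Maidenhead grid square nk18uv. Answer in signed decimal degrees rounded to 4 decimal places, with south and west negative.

Field N=13, K=10: +13·20° lon, +10·10° lat → SW at lon 80°, lat 10°.
Square 1, 8: +1·2° lon, +8·1° lat → SW at lon 82°, lat 18°.
Subsquare u=20, v=21: +20·0.0833333° lon, +21·0.0416667° lat → SW at lon 83.6667°, lat 18.875°.
Cell spans 0.0833333° lon × 0.0416667° lat. Centre is SW corner plus half of each.
latitude 18.8958, longitude 83.7083.

18.8958, 83.7083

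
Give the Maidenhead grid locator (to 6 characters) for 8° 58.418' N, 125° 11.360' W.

Offset from 180°W / 90°S: lon 54.8107°, lat 98.9736°.
Field: 54.8107/20 → 2 → C, 98.9736/10 → 9 → J; chars CJ.
Square: 14.8107/2 → 7, 8.9736/1 → 8; chars 78.
Subsquare: 0.8107/0.0833333 → 9 → j, 0.9736/0.0416667 → 23 → x; chars jx.

CJ78jx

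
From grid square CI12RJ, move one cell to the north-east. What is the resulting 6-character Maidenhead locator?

Longitude subsquare r = 17; +1 → 18 = s.
Latitude subsquare j = 9; +1 → 10 = k.

CI12sk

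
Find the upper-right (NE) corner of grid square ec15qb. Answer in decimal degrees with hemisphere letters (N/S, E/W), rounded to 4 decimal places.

Field E=4, C=2: +4·20° lon, +2·10° lat → SW at lon -100°, lat -70°.
Square 1, 5: +1·2° lon, +5·1° lat → SW at lon -98°, lat -65°.
Subsquare q=16, b=1: +16·0.0833333° lon, +1·0.0416667° lat → SW at lon -96.6667°, lat -64.9583°.
Cell spans 0.0833333° lon × 0.0416667° lat. NE corner is SW corner plus one full cell.
latitude 64.9167° S, longitude 96.5833° W.

64.9167° S, 96.5833° W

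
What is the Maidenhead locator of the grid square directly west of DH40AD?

DH30xd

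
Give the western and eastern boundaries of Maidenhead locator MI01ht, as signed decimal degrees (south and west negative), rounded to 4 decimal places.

60.5833, 60.6667

Field M=12, I=8: +12·20° lon, +8·10° lat → SW at lon 60°, lat -10°.
Square 0, 1: +0·2° lon, +1·1° lat → SW at lon 60°, lat -9°.
Subsquare h=7, t=19: +7·0.0833333° lon, +19·0.0416667° lat → SW at lon 60.5833°, lat -8.20833°.
Cell spans 0.0833333° lon × 0.0416667° lat.
west 60.5833, east 60.6667.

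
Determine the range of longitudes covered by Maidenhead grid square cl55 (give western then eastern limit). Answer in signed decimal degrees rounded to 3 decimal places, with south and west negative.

-130.000, -128.000

Field C=2, L=11: +2·20° lon, +11·10° lat → SW at lon -140°, lat 20°.
Square 5, 5: +5·2° lon, +5·1° lat → SW at lon -130°, lat 25°.
Cell spans 2° lon × 1° lat.
west -130.000, east -128.000.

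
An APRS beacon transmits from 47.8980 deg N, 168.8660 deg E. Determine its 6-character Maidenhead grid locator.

RN47kv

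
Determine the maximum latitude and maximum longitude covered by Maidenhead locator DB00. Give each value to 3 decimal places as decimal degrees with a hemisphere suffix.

79.000° S, 118.000° W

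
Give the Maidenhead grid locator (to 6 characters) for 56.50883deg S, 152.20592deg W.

BD33vl

Add 180° to longitude and 90° to latitude: 27.7941, 33.4912.
Field: 27.7941/20 → 1 → B, 33.4912/10 → 3 → D; chars BD.
Square: 7.7941/2 → 3, 3.4912/1 → 3; chars 33.
Subsquare: 1.7941/0.0833333 → 21 → v, 0.4912/0.0416667 → 11 → l; chars vl.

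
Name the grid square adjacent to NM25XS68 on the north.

Latitude extended square 8; +1 → 9.
The longitude characters are unchanged.

NM25xs69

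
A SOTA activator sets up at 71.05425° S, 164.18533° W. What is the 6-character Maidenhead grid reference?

AB78vw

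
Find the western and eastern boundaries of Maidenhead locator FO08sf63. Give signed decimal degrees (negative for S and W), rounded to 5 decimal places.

-78.45000, -78.44167

Field F=5, O=14: +5·20° lon, +14·10° lat → SW at lon -80°, lat 50°.
Square 0, 8: +0·2° lon, +8·1° lat → SW at lon -80°, lat 58°.
Subsquare s=18, f=5: +18·0.0833333° lon, +5·0.0416667° lat → SW at lon -78.5°, lat 58.2083°.
Extended square 6, 3: +6·0.00833333° lon, +3·0.00416667° lat → SW at lon -78.45°, lat 58.2208°.
Cell spans 0.00833333° lon × 0.00416667° lat.
west -78.45000, east -78.44167.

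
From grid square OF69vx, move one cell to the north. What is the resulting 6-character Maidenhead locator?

OG60va

Latitude subsquare x = 23; +1 → 24, wraps to 0 = a, carry into square.
Latitude square 9; +1 → 10, wraps to 0, carry into field.
Latitude field F = 5; +1 → 6 = G.
The longitude characters are unchanged.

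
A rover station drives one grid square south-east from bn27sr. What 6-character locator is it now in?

BN27tq

Longitude subsquare s = 18; +1 → 19 = t.
Latitude subsquare r = 17; −1 → 16 = q.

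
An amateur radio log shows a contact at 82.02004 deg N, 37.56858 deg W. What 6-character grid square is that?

HR12fa

Add 180° to longitude and 90° to latitude: 142.4314, 172.0200.
Field (20°×10°, letters A–R): lon ⌊142.4314/20⌋ = 7 → H; lat ⌊172.0200/10⌋ = 17 → R.
Square (2°×1°, digits 0–9): lon ⌊2.4314/2⌋ = 1; lat ⌊2.0200/1⌋ = 2.
Subsquare (5′×2.5′, letters a–x): lon ⌊0.4314/0.0833333⌋ = 5 → f; lat ⌊0.0200/0.0416667⌋ = 0 → a.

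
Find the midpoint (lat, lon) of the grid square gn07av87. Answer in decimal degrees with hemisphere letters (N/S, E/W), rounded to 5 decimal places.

Field G=6, N=13: +6·20° lon, +13·10° lat → SW at lon -60°, lat 40°.
Square 0, 7: +0·2° lon, +7·1° lat → SW at lon -60°, lat 47°.
Subsquare a=0, v=21: +0·0.0833333° lon, +21·0.0416667° lat → SW at lon -60°, lat 47.875°.
Extended square 8, 7: +8·0.00833333° lon, +7·0.00416667° lat → SW at lon -59.9333°, lat 47.9042°.
Cell spans 0.00833333° lon × 0.00416667° lat. Centre is SW corner plus half of each.
latitude 47.90625° N, longitude 59.92917° W.

47.90625° N, 59.92917° W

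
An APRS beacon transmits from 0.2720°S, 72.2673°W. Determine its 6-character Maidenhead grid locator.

FI39ur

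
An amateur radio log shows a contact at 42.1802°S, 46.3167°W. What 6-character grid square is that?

Add 180° to longitude and 90° to latitude: 133.6833, 47.8198.
Field (20°×10°, letters A–R): lon ⌊133.6833/20⌋ = 6 → G; lat ⌊47.8198/10⌋ = 4 → E.
Square (2°×1°, digits 0–9): lon ⌊13.6833/2⌋ = 6; lat ⌊7.8198/1⌋ = 7.
Subsquare (5′×2.5′, letters a–x): lon ⌊1.6833/0.0833333⌋ = 20 → u; lat ⌊0.8198/0.0416667⌋ = 19 → t.

GE67ut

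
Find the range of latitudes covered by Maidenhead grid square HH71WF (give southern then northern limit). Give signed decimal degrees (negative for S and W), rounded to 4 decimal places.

-18.7917, -18.7500

Field H=7, H=7: +7·20° lon, +7·10° lat → SW at lon -40°, lat -20°.
Square 7, 1: +7·2° lon, +1·1° lat → SW at lon -26°, lat -19°.
Subsquare w=22, f=5: +22·0.0833333° lon, +5·0.0416667° lat → SW at lon -24.1667°, lat -18.7917°.
Cell spans 0.0833333° lon × 0.0416667° lat.
south -18.7917, north -18.7500.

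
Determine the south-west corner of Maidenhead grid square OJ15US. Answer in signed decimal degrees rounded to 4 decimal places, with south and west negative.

5.7500, 103.6667

Field O=14, J=9: +14·20° lon, +9·10° lat → SW at lon 100°, lat 0°.
Square 1, 5: +1·2° lon, +5·1° lat → SW at lon 102°, lat 5°.
Subsquare u=20, s=18: +20·0.0833333° lon, +18·0.0416667° lat → SW at lon 103.667°, lat 5.75°.
latitude 5.7500, longitude 103.6667.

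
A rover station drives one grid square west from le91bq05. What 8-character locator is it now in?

LE91aq95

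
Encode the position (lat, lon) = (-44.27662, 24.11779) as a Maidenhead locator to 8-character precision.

KE25br43

Offset from 180°W / 90°S: lon 204.11779°, lat 45.72338°.
Field: 204.11779/20 → 10 → K, 45.72338/10 → 4 → E; chars KE.
Square: 4.11779/2 → 2, 5.72338/1 → 5; chars 25.
Subsquare: 0.11779/0.0833333 → 1 → b, 0.72338/0.0416667 → 17 → r; chars br.
Extended square: 0.03446/0.00833333 → 4, 0.01505/0.00416667 → 3; chars 43.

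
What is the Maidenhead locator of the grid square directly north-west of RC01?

QC92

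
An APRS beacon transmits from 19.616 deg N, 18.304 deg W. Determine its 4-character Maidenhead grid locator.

IK09

Shift to the Maidenhead origin (180°W, 90°S): lon 161.70, lat 109.62.
Field (20°×10°, letters A–R): lon ⌊161.70/20⌋ = 8 → I; lat ⌊109.62/10⌋ = 10 → K.
Square (2°×1°, digits 0–9): lon ⌊1.70/2⌋ = 0; lat ⌊9.62/1⌋ = 9.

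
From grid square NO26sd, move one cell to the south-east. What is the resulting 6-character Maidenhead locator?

NO26tc

Longitude subsquare s = 18; +1 → 19 = t.
Latitude subsquare d = 3; −1 → 2 = c.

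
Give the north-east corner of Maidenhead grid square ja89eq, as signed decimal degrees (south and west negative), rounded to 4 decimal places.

-80.2917, 16.4167

Field J=9, A=0: +9·20° lon, +0·10° lat → SW at lon 0°, lat -90°.
Square 8, 9: +8·2° lon, +9·1° lat → SW at lon 16°, lat -81°.
Subsquare e=4, q=16: +4·0.0833333° lon, +16·0.0416667° lat → SW at lon 16.3333°, lat -80.3333°.
Cell spans 0.0833333° lon × 0.0416667° lat. NE corner is SW corner plus one full cell.
latitude -80.2917, longitude 16.4167.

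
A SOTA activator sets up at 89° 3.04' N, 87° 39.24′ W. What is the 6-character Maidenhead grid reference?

ER69eb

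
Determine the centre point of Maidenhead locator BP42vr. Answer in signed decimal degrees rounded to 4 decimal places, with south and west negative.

62.7292, -150.2083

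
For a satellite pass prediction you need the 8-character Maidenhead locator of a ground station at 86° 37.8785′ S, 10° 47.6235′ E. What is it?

JA53ji58

Shift to the Maidenhead origin (180°W, 90°S): lon 190.79372, lat 3.36869.
Field: 190.79372/20 → 9 → J, 3.36869/10 → 0 → A; chars JA.
Square: 10.79372/2 → 5, 3.36869/1 → 3; chars 53.
Subsquare: 0.79372/0.0833333 → 9 → j, 0.36869/0.0416667 → 8 → i; chars ji.
Extended square: 0.04372/0.00833333 → 5, 0.03536/0.00416667 → 8; chars 58.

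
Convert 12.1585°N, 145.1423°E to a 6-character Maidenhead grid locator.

Add 180° to longitude and 90° to latitude: 325.1423, 102.1585.
Field (20°×10°, letters A–R): 325.1423/20 → 16 → Q, 102.1585/10 → 10 → K; chars QK.
Square (2°×1°, digits 0–9): 5.1423/2 → 2, 2.1585/1 → 2; chars 22.
Subsquare (5′×2.5′, letters a–x): 1.1423/0.0833333 → 13 → n, 0.1585/0.0416667 → 3 → d; chars nd.

QK22nd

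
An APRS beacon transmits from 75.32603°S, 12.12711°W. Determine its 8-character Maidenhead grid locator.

Shift to the Maidenhead origin (180°W, 90°S): lon 167.87289, lat 14.67397.
Field: lon ⌊167.87289/20⌋ = 8 → I; lat ⌊14.67397/10⌋ = 1 → B.
Square: lon ⌊7.87289/2⌋ = 3; lat ⌊4.67397/1⌋ = 4.
Subsquare: lon ⌊1.87289/0.0833333⌋ = 22 → w; lat ⌊0.67397/0.0416667⌋ = 16 → q.
Extended square: lon ⌊0.03956/0.00833333⌋ = 4; lat ⌊0.00730/0.00416667⌋ = 1.

IB34wq41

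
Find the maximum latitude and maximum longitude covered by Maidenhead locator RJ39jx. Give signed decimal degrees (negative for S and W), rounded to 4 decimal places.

Field R=17, J=9: +17·20° lon, +9·10° lat → SW at lon 160°, lat 0°.
Square 3, 9: +3·2° lon, +9·1° lat → SW at lon 166°, lat 9°.
Subsquare j=9, x=23: +9·0.0833333° lon, +23·0.0416667° lat → SW at lon 166.75°, lat 9.95833°.
Cell spans 0.0833333° lon × 0.0416667° lat. NE corner is SW corner plus one full cell.
latitude 10.0000, longitude 166.8333.

10.0000, 166.8333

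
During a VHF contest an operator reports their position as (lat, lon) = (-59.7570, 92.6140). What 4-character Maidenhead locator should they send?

ND60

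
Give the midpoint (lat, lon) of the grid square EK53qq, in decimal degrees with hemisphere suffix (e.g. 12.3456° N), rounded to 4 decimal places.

13.6875° N, 88.6250° W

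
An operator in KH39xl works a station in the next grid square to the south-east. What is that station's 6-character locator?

KH49ak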